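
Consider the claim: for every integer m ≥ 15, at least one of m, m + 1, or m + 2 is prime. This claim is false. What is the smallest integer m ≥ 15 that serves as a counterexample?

m = 20

Check each integer m ≥ 15 in order until m, m + 1, m + 2 are all composite.
For m = 15, 16, 17, 18, 19 the conclusion holds.
m = 20: 20 = 2 × 10; 21 = 3 × 7; 22 = 2 × 11 — all composite.
Thus m = 20 disproves the claim, and no smaller m works.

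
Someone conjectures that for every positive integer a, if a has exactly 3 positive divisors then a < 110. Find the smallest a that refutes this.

a = 121

Check each positive integer a in order until a has exactly 3 positive divisors but the claim fails.
The first 4 eligible values, up to a = 49, all satisfy the conclusion.
a = 121: τ(121) = 3; 121 ≥ 110.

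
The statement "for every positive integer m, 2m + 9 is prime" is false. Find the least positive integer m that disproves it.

A counterexample is any positive integer m such that 2m + 9 is not prime; we check each in order.
For m = 1, 2 the conclusion holds.
m = 3: 2m + 9 = 15 = 3 × 5, composite.
Hence m = 3 is a counterexample.

m = 3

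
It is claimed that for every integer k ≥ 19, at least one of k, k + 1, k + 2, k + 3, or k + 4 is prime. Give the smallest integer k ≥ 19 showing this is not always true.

k = 24

Check each integer k ≥ 19 in order until k, k + 1, k + 2, k + 3, k + 4 are all composite.
k = 19: 19 is prime.
k = 20: 23 is prime.
k = 21: 23 is prime.
k = 22: 23 is prime.
k = 23: 23 is prime.
k = 24: 24 = 2 × 12; 25 = 5 × 5; 26 = 2 × 13; 27 = 3 × 9; 28 = 2 × 14 — all composite.
So k = 24 is the smallest counterexample.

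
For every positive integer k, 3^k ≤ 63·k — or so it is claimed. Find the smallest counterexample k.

Check each positive integer k in order until 3^k > 63·k.
The first 5 eligible values, up to k = 5, all satisfy the conclusion.
k = 6: 3^k = 729 and 63·k = 378, so 729 > 378.

k = 6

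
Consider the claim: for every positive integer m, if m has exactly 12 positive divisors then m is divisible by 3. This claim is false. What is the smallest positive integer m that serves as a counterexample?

m = 140

Check each positive integer m in order until m has exactly 12 positive divisors but m is not divisible by 3.
For m = 60, 72, 84, 90, 96, 108, 126, 132 the conclusion holds.
m = 140: τ(140) = 12; 140 mod 3 = 2.
Hence m = 140 is a counterexample.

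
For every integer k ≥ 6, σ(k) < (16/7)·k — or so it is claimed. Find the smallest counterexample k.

k = 12

Check each integer k ≥ 6 in order until the claim fails.
For k = 6, 7, 8, 9, 10, 11 the conclusion holds.
k = 12: σ(12) = 28; 28 ≥ 192/7.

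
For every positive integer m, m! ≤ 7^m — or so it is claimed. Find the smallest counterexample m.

m = 17

A counterexample is any positive integer m such that m! > 7^m; we check each in order.
For m = 1, 2, 3, 4, …, 14, 15, 16 the conclusion holds.
m = 17: m! = 355687428096000 and 7^m = 232630513987207, so 355687428096000 > 232630513987207.
So m = 17 is the smallest counterexample.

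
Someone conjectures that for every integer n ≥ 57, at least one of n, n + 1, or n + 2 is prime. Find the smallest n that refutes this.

For n = 57, 58, 59, 60, 61 the conclusion holds.
n = 62: 62 = 2 × 31; 63 = 3 × 21; 64 = 2 × 32 — all composite.
Hence n = 62 is a counterexample.

n = 62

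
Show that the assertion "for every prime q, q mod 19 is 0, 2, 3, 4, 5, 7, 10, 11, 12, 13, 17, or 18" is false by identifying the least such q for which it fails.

q = 47

We need the least prime q for which the claim fails.
For q = 2, 3, 5, 7, …, 37, 41, 43 the conclusion holds.
q = 47: 47 mod 19 = 9 — not in {0, 2, 3, 4, 5, 7, 10, 11, 12, 13, 17, 18}.
Hence q = 47 is a counterexample.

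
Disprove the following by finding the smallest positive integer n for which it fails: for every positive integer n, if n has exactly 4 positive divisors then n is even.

n = 15

For n = 6, 8, 10, 14 the conclusion holds.
n = 15: divisors of 15: 1, 3, 5, 15; 15 is odd.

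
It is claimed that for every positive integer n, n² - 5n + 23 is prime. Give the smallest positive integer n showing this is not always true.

For n = 1, 2, 3, 4, …, 16, 17, 18 the conclusion holds.
n = 19: n² - 5n + 23 = 289 = 17 × 17, composite.
Thus n = 19 disproves the claim, and no smaller n works.

n = 19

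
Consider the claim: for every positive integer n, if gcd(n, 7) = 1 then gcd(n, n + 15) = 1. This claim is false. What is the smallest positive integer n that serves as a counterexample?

n = 3

We need the least positive integer n for which gcd(n, 7) = 1 but gcd(n, n + 15) > 1.
For n = 1, 2 the conclusion holds.
n = 3: gcd(3, 18) = 3.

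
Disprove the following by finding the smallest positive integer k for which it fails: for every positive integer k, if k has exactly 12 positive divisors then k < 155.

We need the least positive integer k for which k has exactly 12 positive divisors but the claim fails.
For k = 60, 72, 84, 90, 96, 108, 126, 132, 140, 150 the conclusion holds.
k = 156: τ(156) = 12; 156 ≥ 155.

k = 156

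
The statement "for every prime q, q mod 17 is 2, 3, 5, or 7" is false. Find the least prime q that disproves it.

q = 11

The first 4 eligible values, up to q = 7, all satisfy the conclusion.
q = 11: 11 mod 17 = 11 — not in {2, 3, 5, 7}.
Thus q = 11 disproves the claim, and no smaller q works.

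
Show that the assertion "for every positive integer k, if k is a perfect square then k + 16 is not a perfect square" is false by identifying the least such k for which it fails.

We need the least positive integer k for which k is a perfect square but k + 16 is a perfect square.
k = 1: 1 + 16 = 17, not a perfect square.
k = 4: 4 + 16 = 20, not a perfect square.
k = 9: 9 = 3² and 9 + 16 = 25 = 5².
Thus k = 9 disproves the claim, and no smaller k works.

k = 9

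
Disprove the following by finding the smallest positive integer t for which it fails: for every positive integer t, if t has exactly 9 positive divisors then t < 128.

A counterexample is any positive integer t such that t has exactly 9 positive divisors but the claim fails; we check each in order.
For t = 36, 100 the conclusion holds.
t = 196: τ(196) = 9; 196 ≥ 128.
Thus t = 196 disproves the claim, and no smaller t works.

t = 196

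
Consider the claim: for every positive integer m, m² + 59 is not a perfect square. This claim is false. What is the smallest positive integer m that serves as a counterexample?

A counterexample is any positive integer m such that m² + 59 is a perfect square; we check each in order.
The first 28 eligible values, up to m = 28, all satisfy the conclusion.
m = 29: 29² + 59 = 900 = 30², a perfect square.
Hence m = 29 is a counterexample.

m = 29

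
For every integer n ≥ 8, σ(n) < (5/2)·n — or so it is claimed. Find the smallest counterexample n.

The first 16 eligible values, up to n = 23, all satisfy the conclusion.
n = 24: σ(24) = 60; 60 ≥ 60.

n = 24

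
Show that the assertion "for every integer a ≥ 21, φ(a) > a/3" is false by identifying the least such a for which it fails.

a = 24

A counterexample is any integer a ≥ 21 such that the claim fails; we check each in order.
For a = 21, 22, 23 the conclusion holds.
a = 24: φ(24) = 8 and 24/3 = 8, so φ(24) ≤ 24/3.
Thus a = 24 disproves the claim, and no smaller a works.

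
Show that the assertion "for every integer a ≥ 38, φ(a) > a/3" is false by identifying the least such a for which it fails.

A counterexample is any integer a ≥ 38 such that the claim fails; we check each in order.
a = 38: φ(38) = 18 and 38/3 = 38/3, so φ(38) > 38/3.
a = 39: φ(39) = 24 and 39/3 = 13, so φ(39) > 39/3.
a = 40: φ(40) = 16 and 40/3 = 40/3, so φ(40) > 40/3.
a = 41: φ(41) = 40 and 41/3 = 41/3, so φ(41) > 41/3.
a = 42: φ(42) = 12 and 42/3 = 14, so φ(42) ≤ 42/3.

a = 42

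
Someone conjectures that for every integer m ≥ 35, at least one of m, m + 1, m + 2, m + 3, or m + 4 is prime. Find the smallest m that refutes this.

m = 48

A counterexample is any integer m ≥ 35 such that m, m + 1, m + 2, m + 3, m + 4 are all composite; we check each in order.
The first 13 eligible values, up to m = 47, all satisfy the conclusion.
m = 48: 48 = 2 × 24; 49 = 7 × 7; 50 = 2 × 25; 51 = 3 × 17; 52 = 2 × 26 — all composite.
So m = 48 is the smallest counterexample.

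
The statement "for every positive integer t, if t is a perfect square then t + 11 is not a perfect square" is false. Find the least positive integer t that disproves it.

t = 25

A counterexample is any positive integer t such that t is a perfect square but t + 11 is a perfect square; we check each in order.
t = 1: 1 + 11 = 12, not a perfect square.
t = 4: 4 + 11 = 15, not a perfect square.
t = 9: 9 + 11 = 20, not a perfect square.
t = 16: 16 + 11 = 27, not a perfect square.
t = 25: 25 = 5² and 25 + 11 = 36 = 6².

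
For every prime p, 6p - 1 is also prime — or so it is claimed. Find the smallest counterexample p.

p = 11

Check each prime p in order until 6p - 1 is not prime.
The first 4 eligible values, up to p = 7, all satisfy the conclusion.
p = 11: 6p - 1 = 65 = 5 × 13, not prime.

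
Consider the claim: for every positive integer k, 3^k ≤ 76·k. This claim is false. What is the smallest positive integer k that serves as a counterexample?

k = 6

Check each positive integer k in order until 3^k > 76·k.
For k = 1, 2, 3, 4, 5 the conclusion holds.
k = 6: 3^k = 729 and 76·k = 456, so 729 > 456.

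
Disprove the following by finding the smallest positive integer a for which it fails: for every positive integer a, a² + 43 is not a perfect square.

Check each positive integer a in order until a² + 43 is a perfect square.
For a = 1, 2, 3, 4, …, 18, 19, 20 the conclusion holds.
a = 21: 21² + 43 = 484 = 22², a perfect square.

a = 21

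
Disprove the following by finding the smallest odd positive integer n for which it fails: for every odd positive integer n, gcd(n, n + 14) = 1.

n = 7

A counterexample is any odd positive integer n such that gcd(n, n + 14) > 1; we check each in order.
For n = 1, 3, 5 the conclusion holds.
n = 7: gcd(7, 21) = 7.
Thus n = 7 disproves the claim, and no smaller n works.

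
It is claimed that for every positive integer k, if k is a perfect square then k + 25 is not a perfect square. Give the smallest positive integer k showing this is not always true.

For k = 1, 4, 9, 16, …, 81, 100, 121 the conclusion holds.
k = 144: 144 = 12² and 144 + 25 = 169 = 13².
So k = 144 is the smallest counterexample.

k = 144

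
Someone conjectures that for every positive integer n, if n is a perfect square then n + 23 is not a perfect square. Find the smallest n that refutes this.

Check each positive integer n in order until n is a perfect square but n + 23 is a perfect square.
The first 10 eligible values, up to n = 100, all satisfy the conclusion.
n = 121: 121 = 11² and 121 + 23 = 144 = 12².
So n = 121 is the smallest counterexample.

n = 121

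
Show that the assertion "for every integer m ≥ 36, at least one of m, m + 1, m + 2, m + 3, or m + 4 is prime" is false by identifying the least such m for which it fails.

For m = 36, 37, 38, 39, …, 45, 46, 47 the conclusion holds.
m = 48: 48 = 2 × 24; 49 = 7 × 7; 50 = 2 × 25; 51 = 3 × 17; 52 = 2 × 26 — all composite.
Hence m = 48 is a counterexample.

m = 48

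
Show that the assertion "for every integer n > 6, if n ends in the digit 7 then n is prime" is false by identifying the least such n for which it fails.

n = 27

A counterexample is any integer n > 6 such that n ends in the digit 7 but n is not prime; we check each in order.
For n = 7, 17 the conclusion holds.
n = 27: 27 ends in 7; 27 = 3 × 9, composite.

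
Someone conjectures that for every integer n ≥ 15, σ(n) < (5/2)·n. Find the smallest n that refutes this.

A counterexample is any integer n ≥ 15 such that the claim fails; we check each in order.
The first 9 eligible values, up to n = 23, all satisfy the conclusion.
n = 24: σ(24) = 60; 60 ≥ 60.
Hence n = 24 is a counterexample.

n = 24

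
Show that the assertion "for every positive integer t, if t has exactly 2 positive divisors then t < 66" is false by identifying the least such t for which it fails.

t = 67

We need the least positive integer t for which t has exactly 2 positive divisors but the claim fails.
For t = 2, 3, 5, 7, …, 53, 59, 61 the conclusion holds.
t = 67: τ(67) = 2; 67 ≥ 66.
So t = 67 is the smallest counterexample.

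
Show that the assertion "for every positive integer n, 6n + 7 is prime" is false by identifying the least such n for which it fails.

n = 3

We need the least positive integer n for which 6n + 7 is not prime.
n = 1: 6n + 7 = 13, prime.
n = 2: 6n + 7 = 19, prime.
n = 3: 6n + 7 = 25 = 5 × 5, composite.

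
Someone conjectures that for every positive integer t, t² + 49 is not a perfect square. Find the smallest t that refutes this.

A counterexample is any positive integer t such that t² + 49 is a perfect square; we check each in order.
For t = 1, 2, 3, 4, …, 21, 22, 23 the conclusion holds.
t = 24: 24² + 49 = 625 = 25², a perfect square.
So t = 24 is the smallest counterexample.

t = 24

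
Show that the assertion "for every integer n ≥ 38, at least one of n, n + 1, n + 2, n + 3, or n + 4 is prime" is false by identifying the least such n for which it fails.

We need the least integer n ≥ 38 for which n, n + 1, n + 2, n + 3, n + 4 are all composite.
For n = 38, 39, 40, 41, 42, 43, 44, 45, 46, 47 the conclusion holds.
n = 48: 48 = 2 × 24; 49 = 7 × 7; 50 = 2 × 25; 51 = 3 × 17; 52 = 2 × 26 — all composite.
Hence n = 48 is a counterexample.

n = 48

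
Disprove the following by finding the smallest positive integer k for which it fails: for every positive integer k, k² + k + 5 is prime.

k = 1: k² + k + 5 = 7, prime.
k = 2: k² + k + 5 = 11, prime.
k = 3: k² + k + 5 = 17, prime.
k = 4: k² + k + 5 = 25 = 5 × 5, composite.

k = 4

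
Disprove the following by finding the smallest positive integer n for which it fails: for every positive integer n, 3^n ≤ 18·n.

n = 4

For n = 1, 2, 3 the conclusion holds.
n = 4: 3^n = 81 and 18·n = 72, so 81 > 72.
So n = 4 is the smallest counterexample.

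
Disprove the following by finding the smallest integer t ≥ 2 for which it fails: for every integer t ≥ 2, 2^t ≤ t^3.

Check each integer t ≥ 2 in order until 2^t > t^3.
The first 8 eligible values, up to t = 9, all satisfy the conclusion.
t = 10: 2^t = 1024 and t^3 = 1000, so 1024 > 1000.

t = 10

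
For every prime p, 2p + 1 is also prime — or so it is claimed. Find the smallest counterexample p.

For p = 2, 3, 5 the conclusion holds.
p = 7: 2p + 1 = 15 = 3 × 5, not prime.
Hence p = 7 is a counterexample.

p = 7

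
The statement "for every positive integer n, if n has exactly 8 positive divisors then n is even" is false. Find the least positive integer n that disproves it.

A counterexample is any positive integer n such that n has exactly 8 positive divisors but n is odd; we check each in order.
For n = 24, 30, 40, 42, …, 88, 102, 104 the conclusion holds.
n = 105: divisors of 105: 1, 3, 5, 7, 15, 21, 35, 105; 105 is odd.
Hence n = 105 is a counterexample.

n = 105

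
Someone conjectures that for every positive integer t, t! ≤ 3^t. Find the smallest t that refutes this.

For t = 1, 2, 3, 4, 5, 6 the conclusion holds.
t = 7: t! = 5040 and 3^t = 2187, so 5040 > 2187.

t = 7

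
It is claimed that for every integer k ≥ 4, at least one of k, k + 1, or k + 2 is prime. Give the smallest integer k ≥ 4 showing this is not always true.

Check each integer k ≥ 4 in order until k, k + 1, k + 2 are all composite.
k = 4: 5 is prime.
k = 5: 5 is prime.
k = 6: 7 is prime.
k = 7: 7 is prime.
k = 8: 8 = 2 × 4; 9 = 3 × 3; 10 = 2 × 5 — all composite.
Thus k = 8 disproves the claim, and no smaller k works.

k = 8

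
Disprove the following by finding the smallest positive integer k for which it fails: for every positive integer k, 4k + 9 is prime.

For k = 1, 2 the conclusion holds.
k = 3: 4k + 9 = 21 = 3 × 7, composite.
Thus k = 3 disproves the claim, and no smaller k works.

k = 3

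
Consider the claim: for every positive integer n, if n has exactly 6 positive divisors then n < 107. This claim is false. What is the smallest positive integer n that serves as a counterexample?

n = 116

For n = 12, 18, 20, 28, …, 92, 98, 99 the conclusion holds.
n = 116: τ(116) = 6; 116 ≥ 107.
So n = 116 is the smallest counterexample.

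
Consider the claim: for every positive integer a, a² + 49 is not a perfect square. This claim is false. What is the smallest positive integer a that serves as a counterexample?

a = 24

For a = 1, 2, 3, 4, …, 21, 22, 23 the conclusion holds.
a = 24: 24² + 49 = 625 = 25², a perfect square.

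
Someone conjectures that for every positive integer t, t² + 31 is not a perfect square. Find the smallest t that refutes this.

A counterexample is any positive integer t such that t² + 31 is a perfect square; we check each in order.
The first 14 eligible values, up to t = 14, all satisfy the conclusion.
t = 15: 15² + 31 = 256 = 16², a perfect square.
Thus t = 15 disproves the claim, and no smaller t works.

t = 15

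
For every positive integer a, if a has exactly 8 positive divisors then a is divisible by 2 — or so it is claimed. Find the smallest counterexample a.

We need the least positive integer a for which a has exactly 8 positive divisors but a is not divisible by 2.
For a = 24, 30, 40, 42, …, 88, 102, 104 the conclusion holds.
a = 105: τ(105) = 8; 105 mod 2 = 1.
Hence a = 105 is a counterexample.

a = 105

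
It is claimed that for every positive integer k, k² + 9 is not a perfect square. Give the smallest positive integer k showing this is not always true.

k = 4

Check each positive integer k in order until k² + 9 is a perfect square.
k = 1: 1² + 9 = 10, not a perfect square.
k = 2: 2² + 9 = 13, not a perfect square.
k = 3: 3² + 9 = 18, not a perfect square.
k = 4: 4² + 9 = 25 = 5², a perfect square.
Hence k = 4 is a counterexample.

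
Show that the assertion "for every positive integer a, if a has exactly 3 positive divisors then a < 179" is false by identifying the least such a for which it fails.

For a = 4, 9, 25, 49, 121, 169 the conclusion holds.
a = 289: τ(289) = 3; 289 ≥ 179.
Thus a = 289 disproves the claim, and no smaller a works.

a = 289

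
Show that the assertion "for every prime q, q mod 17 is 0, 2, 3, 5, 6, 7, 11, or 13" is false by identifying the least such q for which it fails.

q = 29

Check each prime q in order until the claim fails.
For q = 2, 3, 5, 7, 11, 13, 17, 19, 23 the conclusion holds.
q = 29: 29 mod 17 = 12 — not in {0, 2, 3, 5, 6, 7, 11, 13}.
Thus q = 29 disproves the claim, and no smaller q works.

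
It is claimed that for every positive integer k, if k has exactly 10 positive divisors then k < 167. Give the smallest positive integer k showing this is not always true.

Check each positive integer k in order until k has exactly 10 positive divisors but the claim fails.
For k = 48, 80, 112, 162 the conclusion holds.
k = 176: τ(176) = 10; 176 ≥ 167.
Thus k = 176 disproves the claim, and no smaller k works.

k = 176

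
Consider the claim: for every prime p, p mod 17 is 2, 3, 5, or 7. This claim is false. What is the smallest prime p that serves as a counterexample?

A counterexample is any prime p such that the claim fails; we check each in order.
For p = 2, 3, 5, 7 the conclusion holds.
p = 11: 11 mod 17 = 11 — not in {2, 3, 5, 7}.

p = 11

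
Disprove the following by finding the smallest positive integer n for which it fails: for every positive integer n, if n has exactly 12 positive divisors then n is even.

n = 315

The first 24 eligible values, up to n = 308, all satisfy the conclusion.
n = 315: divisors of 315: 12 divisors; 315 is odd.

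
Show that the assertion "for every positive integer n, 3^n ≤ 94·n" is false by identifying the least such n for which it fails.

We need the least positive integer n for which 3^n > 94·n.
n = 1: 3^n = 3 and 94·n = 94, so 3 ≤ 94.
n = 2: 3^n = 9 and 94·n = 188, so 9 ≤ 188.
n = 3: 3^n = 27 and 94·n = 282, so 27 ≤ 282.
n = 4: 3^n = 81 and 94·n = 376, so 81 ≤ 376.
n = 5: 3^n = 243 and 94·n = 470, so 243 ≤ 470.
n = 6: 3^n = 729 and 94·n = 564, so 729 > 564.
Thus n = 6 disproves the claim, and no smaller n works.

n = 6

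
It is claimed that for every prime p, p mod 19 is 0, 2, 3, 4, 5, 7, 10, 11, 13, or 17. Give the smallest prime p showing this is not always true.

p = 31

The first 10 eligible values, up to p = 29, all satisfy the conclusion.
p = 31: 31 mod 19 = 12 — not in {0, 2, 3, 4, 5, 7, 10, 11, 13, 17}.
Thus p = 31 disproves the claim, and no smaller p works.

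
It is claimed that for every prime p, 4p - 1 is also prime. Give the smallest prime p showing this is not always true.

p = 7

We need the least prime p for which 4p - 1 is not prime.
p = 2: 4p - 1 = 7, prime.
p = 3: 4p - 1 = 11, prime.
p = 5: 4p - 1 = 19, prime.
p = 7: 4p - 1 = 27 = 3 × 9, not prime.
Hence p = 7 is a counterexample.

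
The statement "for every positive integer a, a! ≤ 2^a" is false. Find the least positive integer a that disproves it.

a = 4

A counterexample is any positive integer a such that a! > 2^a; we check each in order.
a = 1: a! = 1 and 2^a = 2, so 1 ≤ 2.
a = 2: a! = 2 and 2^a = 4, so 2 ≤ 4.
a = 3: a! = 6 and 2^a = 8, so 6 ≤ 8.
a = 4: a! = 24 and 2^a = 16, so 24 > 16.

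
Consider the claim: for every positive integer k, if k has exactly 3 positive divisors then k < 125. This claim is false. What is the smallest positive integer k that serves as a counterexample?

k = 169

k = 4: τ(4) = 3; 4 < 125.
k = 9: τ(9) = 3; 9 < 125.
k = 25: τ(25) = 3; 25 < 125.
k = 49: τ(49) = 3; 49 < 125.
k = 121: τ(121) = 3; 121 < 125.
k = 169: τ(169) = 3; 169 ≥ 125.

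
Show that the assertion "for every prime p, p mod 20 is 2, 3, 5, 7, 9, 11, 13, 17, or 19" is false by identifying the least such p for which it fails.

Check each prime p in order until the claim fails.
The first 12 eligible values, up to p = 37, all satisfy the conclusion.
p = 41: 41 mod 20 = 1 — not in {2, 3, 5, 7, 9, 11, 13, 17, 19}.
So p = 41 is the smallest counterexample.

p = 41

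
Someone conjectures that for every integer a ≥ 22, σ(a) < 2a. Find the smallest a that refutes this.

Check each integer a ≥ 22 in order until the claim fails.
For a = 22, 23 the conclusion holds.
a = 24: σ(24) = 60; 60 ≥ 48.
Thus a = 24 disproves the claim, and no smaller a works.

a = 24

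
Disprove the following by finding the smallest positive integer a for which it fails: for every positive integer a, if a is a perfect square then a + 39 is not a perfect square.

Check each positive integer a in order until a is a perfect square but a + 39 is a perfect square.
The first 4 eligible values, up to a = 16, all satisfy the conclusion.
a = 25: 25 = 5² and 25 + 39 = 64 = 8².
Thus a = 25 disproves the claim, and no smaller a works.

a = 25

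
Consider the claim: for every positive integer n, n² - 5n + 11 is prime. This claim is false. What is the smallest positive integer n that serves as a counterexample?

n = 7

n = 1: n² - 5n + 11 = 7, prime.
n = 2: n² - 5n + 11 = 5, prime.
n = 3: n² - 5n + 11 = 5, prime.
n = 4: n² - 5n + 11 = 7, prime.
n = 5: n² - 5n + 11 = 11, prime.
n = 6: n² - 5n + 11 = 17, prime.
n = 7: n² - 5n + 11 = 25 = 5 × 5, composite.
Thus n = 7 disproves the claim, and no smaller n works.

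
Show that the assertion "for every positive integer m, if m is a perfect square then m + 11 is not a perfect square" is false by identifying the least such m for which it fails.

m = 25

We need the least positive integer m for which m is a perfect square but m + 11 is a perfect square.
m = 1: 1 + 11 = 12, not a perfect square.
m = 4: 4 + 11 = 15, not a perfect square.
m = 9: 9 + 11 = 20, not a perfect square.
m = 16: 16 + 11 = 27, not a perfect square.
m = 25: 25 = 5² and 25 + 11 = 36 = 6².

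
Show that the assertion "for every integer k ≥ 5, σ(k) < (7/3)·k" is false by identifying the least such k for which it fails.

k = 12

A counterexample is any integer k ≥ 5 such that the claim fails; we check each in order.
k = 5: σ(5) = 6; 6 < 35/3.
k = 6: σ(6) = 12; 12 < 14.
k = 7: σ(7) = 8; 8 < 49/3.
k = 8: σ(8) = 15; 15 < 56/3.
k = 9: σ(9) = 13; 13 < 21.
k = 10: σ(10) = 18; 18 < 70/3.
k = 11: σ(11) = 12; 12 < 77/3.
k = 12: σ(12) = 28; 28 ≥ 28.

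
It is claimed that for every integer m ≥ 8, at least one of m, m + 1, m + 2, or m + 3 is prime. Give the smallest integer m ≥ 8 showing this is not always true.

A counterexample is any integer m ≥ 8 such that m, m + 1, m + 2, m + 3 are all composite; we check each in order.
For m = 8, 9, 10, 11, …, 21, 22, 23 the conclusion holds.
m = 24: 24 = 2 × 12; 25 = 5 × 5; 26 = 2 × 13; 27 = 3 × 9 — all composite.

m = 24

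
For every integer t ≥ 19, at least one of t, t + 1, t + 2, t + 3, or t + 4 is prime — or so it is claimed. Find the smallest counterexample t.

We need the least integer t ≥ 19 for which t, t + 1, t + 2, t + 3, t + 4 are all composite.
For t = 19, 20, 21, 22, 23 the conclusion holds.
t = 24: 24 = 2 × 12; 25 = 5 × 5; 26 = 2 × 13; 27 = 3 × 9; 28 = 2 × 14 — all composite.

t = 24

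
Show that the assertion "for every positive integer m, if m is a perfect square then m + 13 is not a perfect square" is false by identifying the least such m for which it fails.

m = 1: 1 + 13 = 14, not a perfect square.
m = 4: 4 + 13 = 17, not a perfect square.
m = 9: 9 + 13 = 22, not a perfect square.
m = 16: 16 + 13 = 29, not a perfect square.
m = 25: 25 + 13 = 38, not a perfect square.
m = 36: 36 = 6² and 36 + 13 = 49 = 7².
So m = 36 is the smallest counterexample.

m = 36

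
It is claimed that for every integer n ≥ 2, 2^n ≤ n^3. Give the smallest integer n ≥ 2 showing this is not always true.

Check each integer n ≥ 2 in order until 2^n > n^3.
n = 2: 2^n = 4 and n^3 = 8, so 4 ≤ 8.
n = 3: 2^n = 8 and n^3 = 27, so 8 ≤ 27.
n = 4: 2^n = 16 and n^3 = 64, so 16 ≤ 64.
n = 5: 2^n = 32 and n^3 = 125, so 32 ≤ 125.
n = 6: 2^n = 64 and n^3 = 216, so 64 ≤ 216.
n = 7: 2^n = 128 and n^3 = 343, so 128 ≤ 343.
n = 8: 2^n = 256 and n^3 = 512, so 256 ≤ 512.
n = 9: 2^n = 512 and n^3 = 729, so 512 ≤ 729.
n = 10: 2^n = 1024 and n^3 = 1000, so 1024 > 1000.

n = 10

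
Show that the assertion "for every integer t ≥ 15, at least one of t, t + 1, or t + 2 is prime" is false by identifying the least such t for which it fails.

t = 20

We need the least integer t ≥ 15 for which t, t + 1, t + 2 are all composite.
t = 15: 17 is prime.
t = 16: 17 is prime.
t = 17: 17 is prime.
t = 18: 19 is prime.
t = 19: 19 is prime.
t = 20: 20 = 2 × 10; 21 = 3 × 7; 22 = 2 × 11 — all composite.
Hence t = 20 is a counterexample.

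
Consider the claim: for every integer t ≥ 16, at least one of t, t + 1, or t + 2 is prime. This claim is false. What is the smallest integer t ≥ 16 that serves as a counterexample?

A counterexample is any integer t ≥ 16 such that t, t + 1, t + 2 are all composite; we check each in order.
t = 16: 17 is prime.
t = 17: 17 is prime.
t = 18: 19 is prime.
t = 19: 19 is prime.
t = 20: 20 = 2 × 10; 21 = 3 × 7; 22 = 2 × 11 — all composite.

t = 20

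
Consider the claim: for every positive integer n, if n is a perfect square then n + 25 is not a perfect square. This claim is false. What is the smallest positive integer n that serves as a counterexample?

For n = 1, 4, 9, 16, …, 81, 100, 121 the conclusion holds.
n = 144: 144 = 12² and 144 + 25 = 169 = 13².

n = 144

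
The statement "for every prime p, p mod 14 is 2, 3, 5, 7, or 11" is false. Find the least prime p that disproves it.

Check each prime p in order until the claim fails.
p = 2: 2 mod 14 = 2.
p = 3: 3 mod 14 = 3.
p = 5: 5 mod 14 = 5.
p = 7: 7 mod 14 = 7.
p = 11: 11 mod 14 = 11.
p = 13: 13 mod 14 = 13 — not in {2, 3, 5, 7, 11}.
Hence p = 13 is a counterexample.

p = 13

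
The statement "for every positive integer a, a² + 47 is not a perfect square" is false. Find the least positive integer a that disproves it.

The first 22 eligible values, up to a = 22, all satisfy the conclusion.
a = 23: 23² + 47 = 576 = 24², a perfect square.
Hence a = 23 is a counterexample.

a = 23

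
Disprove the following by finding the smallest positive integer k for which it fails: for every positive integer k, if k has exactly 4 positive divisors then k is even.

k = 15

Check each positive integer k in order until k has exactly 4 positive divisors but k is odd.
For k = 6, 8, 10, 14 the conclusion holds.
k = 15: divisors of 15: 1, 3, 5, 15; 15 is odd.
Thus k = 15 disproves the claim, and no smaller k works.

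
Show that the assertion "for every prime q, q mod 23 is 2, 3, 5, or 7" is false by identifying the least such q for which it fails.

q = 11

q = 2: 2 mod 23 = 2.
q = 3: 3 mod 23 = 3.
q = 5: 5 mod 23 = 5.
q = 7: 7 mod 23 = 7.
q = 11: 11 mod 23 = 11 — not in {2, 3, 5, 7}.
Thus q = 11 disproves the claim, and no smaller q works.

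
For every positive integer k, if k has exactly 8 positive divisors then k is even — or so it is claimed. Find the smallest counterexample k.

k = 105

For k = 24, 30, 40, 42, …, 88, 102, 104 the conclusion holds.
k = 105: divisors of 105: 1, 3, 5, 7, 15, 21, 35, 105; 105 is odd.
So k = 105 is the smallest counterexample.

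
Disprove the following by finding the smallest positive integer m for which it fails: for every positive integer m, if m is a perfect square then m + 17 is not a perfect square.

We need the least positive integer m for which m is a perfect square but m + 17 is a perfect square.
For m = 1, 4, 9, 16, 25, 36, 49 the conclusion holds.
m = 64: 64 = 8² and 64 + 17 = 81 = 9².

m = 64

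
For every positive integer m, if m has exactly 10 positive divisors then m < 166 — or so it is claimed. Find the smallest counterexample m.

m = 176

m = 48: τ(48) = 10; 48 < 166.
m = 80: τ(80) = 10; 80 < 166.
m = 112: τ(112) = 10; 112 < 166.
m = 162: τ(162) = 10; 162 < 166.
m = 176: τ(176) = 10; 176 ≥ 166.
So m = 176 is the smallest counterexample.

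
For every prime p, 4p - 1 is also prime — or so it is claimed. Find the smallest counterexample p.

p = 7

A counterexample is any prime p such that 4p - 1 is not prime; we check each in order.
p = 2: 4p - 1 = 7, prime.
p = 3: 4p - 1 = 11, prime.
p = 5: 4p - 1 = 19, prime.
p = 7: 4p - 1 = 27 = 3 × 9, not prime.
Hence p = 7 is a counterexample.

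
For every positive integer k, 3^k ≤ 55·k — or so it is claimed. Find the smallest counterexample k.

A counterexample is any positive integer k such that 3^k > 55·k; we check each in order.
For k = 1, 2, 3, 4, 5 the conclusion holds.
k = 6: 3^k = 729 and 55·k = 330, so 729 > 330.

k = 6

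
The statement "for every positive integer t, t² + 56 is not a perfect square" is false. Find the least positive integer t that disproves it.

The first 4 eligible values, up to t = 4, all satisfy the conclusion.
t = 5: 5² + 56 = 81 = 9², a perfect square.
Hence t = 5 is a counterexample.

t = 5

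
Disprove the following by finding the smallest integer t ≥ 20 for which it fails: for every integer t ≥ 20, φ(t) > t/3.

t = 24

Check each integer t ≥ 20 in order until the claim fails.
t = 20: φ(20) = 8 and 20/3 = 20/3, so φ(20) > 20/3.
t = 21: φ(21) = 12 and 21/3 = 7, so φ(21) > 21/3.
t = 22: φ(22) = 10 and 22/3 = 22/3, so φ(22) > 22/3.
t = 23: φ(23) = 22 and 23/3 = 23/3, so φ(23) > 23/3.
t = 24: φ(24) = 8 and 24/3 = 8, so φ(24) ≤ 24/3.
So t = 24 is the smallest counterexample.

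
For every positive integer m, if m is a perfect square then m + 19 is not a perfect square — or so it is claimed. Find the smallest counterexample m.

m = 81

The first 8 eligible values, up to m = 64, all satisfy the conclusion.
m = 81: 81 = 9² and 81 + 19 = 100 = 10².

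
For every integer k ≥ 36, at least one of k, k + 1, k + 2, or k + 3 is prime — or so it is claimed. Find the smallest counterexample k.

Check each integer k ≥ 36 in order until k, k + 1, k + 2, k + 3 are all composite.
The first 12 eligible values, up to k = 47, all satisfy the conclusion.
k = 48: 48 = 2 × 24; 49 = 7 × 7; 50 = 2 × 25; 51 = 3 × 17 — all composite.
So k = 48 is the smallest counterexample.

k = 48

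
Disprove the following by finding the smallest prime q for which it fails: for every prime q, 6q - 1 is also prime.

A counterexample is any prime q such that 6q - 1 is not prime; we check each in order.
q = 2: 6q - 1 = 11, prime.
q = 3: 6q - 1 = 17, prime.
q = 5: 6q - 1 = 29, prime.
q = 7: 6q - 1 = 41, prime.
q = 11: 6q - 1 = 65 = 5 × 13, not prime.

q = 11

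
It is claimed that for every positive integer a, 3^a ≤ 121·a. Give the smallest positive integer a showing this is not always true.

a = 6

We need the least positive integer a for which 3^a > 121·a.
The first 5 eligible values, up to a = 5, all satisfy the conclusion.
a = 6: 3^a = 729 and 121·a = 726, so 729 > 726.
Thus a = 6 disproves the claim, and no smaller a works.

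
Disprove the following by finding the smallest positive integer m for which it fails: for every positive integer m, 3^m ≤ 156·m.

m = 1: 3^m = 3 and 156·m = 156, so 3 ≤ 156.
m = 2: 3^m = 9 and 156·m = 312, so 9 ≤ 312.
m = 3: 3^m = 27 and 156·m = 468, so 27 ≤ 468.
m = 4: 3^m = 81 and 156·m = 624, so 81 ≤ 624.
m = 5: 3^m = 243 and 156·m = 780, so 243 ≤ 780.
m = 6: 3^m = 729 and 156·m = 936, so 729 ≤ 936.
m = 7: 3^m = 2187 and 156·m = 1092, so 2187 > 1092.

m = 7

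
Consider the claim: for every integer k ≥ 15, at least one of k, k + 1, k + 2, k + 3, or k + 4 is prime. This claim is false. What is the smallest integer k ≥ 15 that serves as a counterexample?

A counterexample is any integer k ≥ 15 such that k, k + 1, k + 2, k + 3, k + 4 are all composite; we check each in order.
The first 9 eligible values, up to k = 23, all satisfy the conclusion.
k = 24: 24 = 2 × 12; 25 = 5 × 5; 26 = 2 × 13; 27 = 3 × 9; 28 = 2 × 14 — all composite.

k = 24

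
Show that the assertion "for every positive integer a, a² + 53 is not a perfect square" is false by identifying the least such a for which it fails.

a = 26

We need the least positive integer a for which a² + 53 is a perfect square.
The first 25 eligible values, up to a = 25, all satisfy the conclusion.
a = 26: 26² + 53 = 729 = 27², a perfect square.
Thus a = 26 disproves the claim, and no smaller a works.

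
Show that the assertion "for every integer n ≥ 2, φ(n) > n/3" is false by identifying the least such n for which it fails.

n = 6

We need the least integer n ≥ 2 for which the claim fails.
The first 4 eligible values, up to n = 5, all satisfy the conclusion.
n = 6: φ(6) = 2 and 6/3 = 2, so φ(6) ≤ 6/3.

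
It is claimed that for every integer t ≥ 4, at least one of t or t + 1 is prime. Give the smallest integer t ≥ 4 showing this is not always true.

We need the least integer t ≥ 4 for which t, t + 1 are both composite.
The first 4 eligible values, up to t = 7, all satisfy the conclusion.
t = 8: 8 = 2 × 4; 9 = 3 × 3 — both composite.

t = 8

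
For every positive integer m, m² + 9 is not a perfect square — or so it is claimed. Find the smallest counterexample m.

m = 4

We need the least positive integer m for which m² + 9 is a perfect square.
m = 1: 1² + 9 = 10, not a perfect square.
m = 2: 2² + 9 = 13, not a perfect square.
m = 3: 3² + 9 = 18, not a perfect square.
m = 4: 4² + 9 = 25 = 5², a perfect square.
Hence m = 4 is a counterexample.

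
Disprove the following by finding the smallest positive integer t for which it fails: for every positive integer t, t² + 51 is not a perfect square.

Check each positive integer t in order until t² + 51 is a perfect square.
For t = 1, 2, 3, 4, 5, 6 the conclusion holds.
t = 7: 7² + 51 = 100 = 10², a perfect square.

t = 7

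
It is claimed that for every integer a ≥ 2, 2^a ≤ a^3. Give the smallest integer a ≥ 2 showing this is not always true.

Check each integer a ≥ 2 in order until 2^a > a^3.
For a = 2, 3, 4, 5, 6, 7, 8, 9 the conclusion holds.
a = 10: 2^a = 1024 and a^3 = 1000, so 1024 > 1000.
So a = 10 is the smallest counterexample.

a = 10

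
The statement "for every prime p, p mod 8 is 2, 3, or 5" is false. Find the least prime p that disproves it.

A counterexample is any prime p such that the claim fails; we check each in order.
p = 2: 2 mod 8 = 2.
p = 3: 3 mod 8 = 3.
p = 5: 5 mod 8 = 5.
p = 7: 7 mod 8 = 7 — not in {2, 3, 5}.
So p = 7 is the smallest counterexample.

p = 7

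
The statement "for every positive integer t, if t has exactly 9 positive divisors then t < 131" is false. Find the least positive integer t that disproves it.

t = 196

For t = 36, 100 the conclusion holds.
t = 196: τ(196) = 9; 196 ≥ 131.
So t = 196 is the smallest counterexample.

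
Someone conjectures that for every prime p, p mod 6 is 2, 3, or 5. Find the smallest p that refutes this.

p = 2: 2 mod 6 = 2.
p = 3: 3 mod 6 = 3.
p = 5: 5 mod 6 = 5.
p = 7: 7 mod 6 = 1 — not in {2, 3, 5}.
Thus p = 7 disproves the claim, and no smaller p works.

p = 7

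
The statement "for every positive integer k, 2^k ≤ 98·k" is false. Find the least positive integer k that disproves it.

k = 10

A counterexample is any positive integer k such that 2^k > 98·k; we check each in order.
For k = 1, 2, 3, 4, 5, 6, 7, 8, 9 the conclusion holds.
k = 10: 2^k = 1024 and 98·k = 980, so 1024 > 980.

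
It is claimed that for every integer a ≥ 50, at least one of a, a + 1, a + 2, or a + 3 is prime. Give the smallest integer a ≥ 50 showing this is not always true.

A counterexample is any integer a ≥ 50 such that a, a + 1, a + 2, a + 3 are all composite; we check each in order.
a = 50: 53 is prime.
a = 51: 53 is prime.
a = 52: 53 is prime.
a = 53: 53 is prime.
a = 54: 54 = 2 × 27; 55 = 5 × 11; 56 = 2 × 28; 57 = 3 × 19 — all composite.
So a = 54 is the smallest counterexample.

a = 54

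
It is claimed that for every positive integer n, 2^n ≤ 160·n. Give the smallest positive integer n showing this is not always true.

n = 11

We need the least positive integer n for which 2^n > 160·n.
The first 10 eligible values, up to n = 10, all satisfy the conclusion.
n = 11: 2^n = 2048 and 160·n = 1760, so 2048 > 1760.
Hence n = 11 is a counterexample.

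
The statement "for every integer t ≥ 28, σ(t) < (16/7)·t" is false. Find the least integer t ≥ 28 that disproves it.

Check each integer t ≥ 28 in order until the claim fails.
t = 28: σ(28) = 56; 56 < 64.
t = 29: σ(29) = 30; 30 < 464/7.
t = 30: σ(30) = 72; 72 ≥ 480/7.

t = 30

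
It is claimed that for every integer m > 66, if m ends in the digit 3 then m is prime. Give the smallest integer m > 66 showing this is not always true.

Check each integer m > 66 in order until m ends in the digit 3 but m is not prime.
For m = 73, 83 the conclusion holds.
m = 93: 93 ends in 3; 93 = 3 × 31, composite.
Hence m = 93 is a counterexample.

m = 93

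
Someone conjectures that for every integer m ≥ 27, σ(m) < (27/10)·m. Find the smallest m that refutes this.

m = 60

We need the least integer m ≥ 27 for which the claim fails.
For m = 27, 28, 29, 30, …, 57, 58, 59 the conclusion holds.
m = 60: σ(60) = 168; 168 ≥ 162.
Hence m = 60 is a counterexample.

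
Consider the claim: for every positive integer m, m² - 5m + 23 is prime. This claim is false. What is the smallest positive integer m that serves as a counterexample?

m = 19

We need the least positive integer m for which m² - 5m + 23 is not prime.
For m = 1, 2, 3, 4, …, 16, 17, 18 the conclusion holds.
m = 19: m² - 5m + 23 = 289 = 17 × 17, composite.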